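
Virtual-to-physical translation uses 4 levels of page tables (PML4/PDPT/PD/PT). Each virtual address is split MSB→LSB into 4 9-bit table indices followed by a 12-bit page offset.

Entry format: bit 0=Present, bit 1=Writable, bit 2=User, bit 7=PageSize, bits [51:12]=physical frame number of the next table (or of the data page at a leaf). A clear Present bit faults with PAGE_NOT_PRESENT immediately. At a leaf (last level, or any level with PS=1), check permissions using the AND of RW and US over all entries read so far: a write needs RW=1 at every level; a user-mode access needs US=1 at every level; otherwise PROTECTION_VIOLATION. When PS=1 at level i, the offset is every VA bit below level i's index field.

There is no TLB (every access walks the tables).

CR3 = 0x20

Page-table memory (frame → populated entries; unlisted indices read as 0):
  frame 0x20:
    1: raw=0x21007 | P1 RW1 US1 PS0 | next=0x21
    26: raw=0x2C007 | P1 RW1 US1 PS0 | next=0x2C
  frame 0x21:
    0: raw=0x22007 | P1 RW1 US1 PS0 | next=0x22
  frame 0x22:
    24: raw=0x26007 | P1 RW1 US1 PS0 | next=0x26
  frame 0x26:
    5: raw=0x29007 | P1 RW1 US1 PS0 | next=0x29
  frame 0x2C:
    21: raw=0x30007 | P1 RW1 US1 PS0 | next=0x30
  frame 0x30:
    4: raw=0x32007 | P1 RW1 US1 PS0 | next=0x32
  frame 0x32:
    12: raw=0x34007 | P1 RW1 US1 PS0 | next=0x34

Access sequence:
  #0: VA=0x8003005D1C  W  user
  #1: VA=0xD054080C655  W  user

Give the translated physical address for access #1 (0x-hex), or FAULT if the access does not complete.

Per-access translation:
#0 VA=0x8003005D1C (w,user):
  L0: frame=0x20 idx=1 entry=0x21007 [P=1 RW=1 US=1 PS=0]
  L1: frame=0x21 idx=0 entry=0x22007 [P=1 RW=1 US=1 PS=0]
  L2: frame=0x22 idx=24 entry=0x26007 [P=1 RW=1 US=1 PS=0]
  L3: frame=0x26 idx=5 entry=0x29007 [P=1 RW=1 US=1 PS=0]
  ✓ 0x29D1C  — 4 lookups
#1 VA=0xD054080C655 (w,user):
  L0: frame=0x20 idx=26 entry=0x2C007 [P=1 RW=1 US=1 PS=0]
  L1: frame=0x2C idx=21 entry=0x30007 [P=1 RW=1 US=1 PS=0]
  L2: frame=0x30 idx=4 entry=0x32007 [P=1 RW=1 US=1 PS=0]
  L3: frame=0x32 idx=12 entry=0x34007 [P=1 RW=1 US=1 PS=0]
  ✓ 0x34655  — 4 lookups

Access #1 PA: 0x34655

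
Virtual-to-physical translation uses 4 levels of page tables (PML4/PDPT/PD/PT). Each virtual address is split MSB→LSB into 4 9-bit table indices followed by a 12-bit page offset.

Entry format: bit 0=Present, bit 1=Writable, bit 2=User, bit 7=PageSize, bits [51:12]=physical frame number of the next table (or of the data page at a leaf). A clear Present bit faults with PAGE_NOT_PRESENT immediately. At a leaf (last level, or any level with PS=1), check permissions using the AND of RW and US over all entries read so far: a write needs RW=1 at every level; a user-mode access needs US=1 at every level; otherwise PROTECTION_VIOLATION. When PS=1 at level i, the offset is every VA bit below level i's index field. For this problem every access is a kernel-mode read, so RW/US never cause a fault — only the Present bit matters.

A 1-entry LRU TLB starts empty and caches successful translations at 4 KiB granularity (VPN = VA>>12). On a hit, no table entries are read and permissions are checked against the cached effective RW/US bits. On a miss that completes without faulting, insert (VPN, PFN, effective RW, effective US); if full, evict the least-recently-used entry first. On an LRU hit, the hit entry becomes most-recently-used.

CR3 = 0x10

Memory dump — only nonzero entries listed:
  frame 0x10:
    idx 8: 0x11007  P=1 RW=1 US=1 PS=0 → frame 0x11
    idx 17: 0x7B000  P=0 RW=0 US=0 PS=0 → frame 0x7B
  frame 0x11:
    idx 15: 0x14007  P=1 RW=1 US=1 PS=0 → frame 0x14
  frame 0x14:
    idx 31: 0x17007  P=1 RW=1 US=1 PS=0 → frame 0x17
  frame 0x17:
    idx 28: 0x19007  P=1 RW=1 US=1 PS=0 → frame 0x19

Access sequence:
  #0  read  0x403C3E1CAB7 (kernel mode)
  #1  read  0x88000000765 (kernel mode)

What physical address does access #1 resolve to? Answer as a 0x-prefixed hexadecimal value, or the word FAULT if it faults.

Per-access translation:
#0 VA=0x403C3E1CAB7 (r,kernel):
  L0: frame=0x10 idx=8 entry=0x11007 [P=1 RW=1 US=1 PS=0]
  L1: frame=0x11 idx=15 entry=0x14007 [P=1 RW=1 US=1 PS=0]
  L2: frame=0x14 idx=31 entry=0x17007 [P=1 RW=1 US=1 PS=0]
  L3: frame=0x17 idx=28 entry=0x19007 [P=1 RW=1 US=1 PS=0]
  ⇒ phys 0x19AB7  [4 reads]
#1 VA=0x88000000765 (r,kernel):
  L0: frame=0x10 idx=17 entry=0x7B000 [P=0 RW=0 US=0 PS=0]
  → PAGE_NOT_PRESENT  (1 entries read)

Access #1 PA: FAULT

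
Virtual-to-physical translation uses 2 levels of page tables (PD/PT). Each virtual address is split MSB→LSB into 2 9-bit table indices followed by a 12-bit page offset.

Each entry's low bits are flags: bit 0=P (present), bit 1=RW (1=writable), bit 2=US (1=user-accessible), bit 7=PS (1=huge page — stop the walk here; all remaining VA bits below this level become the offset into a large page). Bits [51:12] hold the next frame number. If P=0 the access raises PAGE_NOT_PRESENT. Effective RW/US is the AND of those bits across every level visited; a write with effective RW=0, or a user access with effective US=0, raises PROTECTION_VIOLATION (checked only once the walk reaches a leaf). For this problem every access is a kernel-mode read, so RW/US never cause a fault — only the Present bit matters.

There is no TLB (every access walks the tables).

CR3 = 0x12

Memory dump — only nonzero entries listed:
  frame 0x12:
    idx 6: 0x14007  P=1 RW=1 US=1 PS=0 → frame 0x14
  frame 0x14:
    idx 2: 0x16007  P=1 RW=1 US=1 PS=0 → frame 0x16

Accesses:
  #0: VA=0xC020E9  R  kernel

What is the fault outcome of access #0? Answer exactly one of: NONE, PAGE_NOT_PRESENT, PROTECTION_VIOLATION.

Trace:
#0 VA=0xC020E9 (r,kernel):
  L0: frame=0x12 idx=6 entry=0x14007 [P=1 RW=1 US=1 PS=0]
  L1: frame=0x14 idx=2 entry=0x16007 [P=1 RW=1 US=1 PS=0]
  → PA=0x160E9  (2 entries read)

Access #0 fault: NONE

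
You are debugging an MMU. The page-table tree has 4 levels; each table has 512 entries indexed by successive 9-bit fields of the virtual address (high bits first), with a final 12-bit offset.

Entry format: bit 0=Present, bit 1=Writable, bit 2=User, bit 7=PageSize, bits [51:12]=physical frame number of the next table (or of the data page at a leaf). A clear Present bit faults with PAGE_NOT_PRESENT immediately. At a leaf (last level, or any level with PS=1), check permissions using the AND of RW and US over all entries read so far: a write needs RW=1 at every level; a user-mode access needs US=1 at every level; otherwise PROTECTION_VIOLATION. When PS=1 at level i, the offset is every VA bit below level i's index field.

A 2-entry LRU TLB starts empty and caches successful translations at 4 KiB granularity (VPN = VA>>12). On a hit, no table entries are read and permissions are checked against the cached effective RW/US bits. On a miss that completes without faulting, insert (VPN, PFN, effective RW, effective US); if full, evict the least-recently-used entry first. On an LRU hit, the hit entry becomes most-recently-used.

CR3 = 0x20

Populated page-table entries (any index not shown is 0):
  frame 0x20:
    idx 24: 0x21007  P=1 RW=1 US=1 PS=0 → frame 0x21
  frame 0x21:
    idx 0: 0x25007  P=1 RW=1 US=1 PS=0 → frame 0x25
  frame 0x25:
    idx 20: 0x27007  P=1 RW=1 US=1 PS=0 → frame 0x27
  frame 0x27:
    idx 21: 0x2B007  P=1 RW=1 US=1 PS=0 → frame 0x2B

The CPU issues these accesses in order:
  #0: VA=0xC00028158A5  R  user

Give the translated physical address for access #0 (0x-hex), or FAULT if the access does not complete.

Trace:
#0 VA=0xC00028158A5 (r,user):
  [0] read 0x20 idx=24: raw=0x21007 flags P=1 W=1 U=1 S=0
  [1] read 0x21 idx=0: raw=0x25007 flags P=1 W=1 U=1 S=0
  [2] read 0x25 idx=20: raw=0x27007 flags P=1 W=1 U=1 S=0
  [3] read 0x27 idx=21: raw=0x2B007 flags P=1 W=1 U=1 S=0
  → PA=0x2B8A5  (4 entries read)

Access #0 PA: 0x2B8A5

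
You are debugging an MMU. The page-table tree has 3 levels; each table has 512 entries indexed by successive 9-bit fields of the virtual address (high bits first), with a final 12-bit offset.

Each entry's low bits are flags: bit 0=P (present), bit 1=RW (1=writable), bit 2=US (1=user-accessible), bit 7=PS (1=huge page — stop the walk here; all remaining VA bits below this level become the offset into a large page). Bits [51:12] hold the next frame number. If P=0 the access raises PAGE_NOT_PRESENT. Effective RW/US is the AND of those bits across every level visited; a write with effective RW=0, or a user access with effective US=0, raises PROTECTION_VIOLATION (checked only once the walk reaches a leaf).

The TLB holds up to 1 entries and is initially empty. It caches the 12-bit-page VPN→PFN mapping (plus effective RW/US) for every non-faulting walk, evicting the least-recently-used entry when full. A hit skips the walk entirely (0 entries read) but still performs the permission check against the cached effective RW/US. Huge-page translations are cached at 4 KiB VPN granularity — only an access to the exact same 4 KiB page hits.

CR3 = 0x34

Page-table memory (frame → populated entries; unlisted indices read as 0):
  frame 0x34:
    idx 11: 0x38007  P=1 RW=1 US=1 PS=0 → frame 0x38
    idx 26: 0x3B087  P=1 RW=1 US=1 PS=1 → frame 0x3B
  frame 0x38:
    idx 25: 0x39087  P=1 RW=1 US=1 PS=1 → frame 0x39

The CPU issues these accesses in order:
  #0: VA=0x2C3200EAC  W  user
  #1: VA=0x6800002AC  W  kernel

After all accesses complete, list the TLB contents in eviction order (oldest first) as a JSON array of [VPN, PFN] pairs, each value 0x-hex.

Trace:
#0 VA=0x2C3200EAC (w,user):
  [0] read 0x34 idx=11: raw=0x38007 flags P=1 W=1 U=1 S=0
  [1] read 0x38 idx=25: raw=0x39087 flags P=1 W=1 U=1 S=1
  ⇒ phys 0x39EAC (huge @L1)  [2 reads]
#1 VA=0x6800002AC (w,kernel):
  [0] read 0x34 idx=26: raw=0x3B087 flags P=1 W=1 U=1 S=1
  ⇒ phys 0x3B2AC (huge @L0)  [1 reads]

TLB: [["0x680000", "0x3B"]]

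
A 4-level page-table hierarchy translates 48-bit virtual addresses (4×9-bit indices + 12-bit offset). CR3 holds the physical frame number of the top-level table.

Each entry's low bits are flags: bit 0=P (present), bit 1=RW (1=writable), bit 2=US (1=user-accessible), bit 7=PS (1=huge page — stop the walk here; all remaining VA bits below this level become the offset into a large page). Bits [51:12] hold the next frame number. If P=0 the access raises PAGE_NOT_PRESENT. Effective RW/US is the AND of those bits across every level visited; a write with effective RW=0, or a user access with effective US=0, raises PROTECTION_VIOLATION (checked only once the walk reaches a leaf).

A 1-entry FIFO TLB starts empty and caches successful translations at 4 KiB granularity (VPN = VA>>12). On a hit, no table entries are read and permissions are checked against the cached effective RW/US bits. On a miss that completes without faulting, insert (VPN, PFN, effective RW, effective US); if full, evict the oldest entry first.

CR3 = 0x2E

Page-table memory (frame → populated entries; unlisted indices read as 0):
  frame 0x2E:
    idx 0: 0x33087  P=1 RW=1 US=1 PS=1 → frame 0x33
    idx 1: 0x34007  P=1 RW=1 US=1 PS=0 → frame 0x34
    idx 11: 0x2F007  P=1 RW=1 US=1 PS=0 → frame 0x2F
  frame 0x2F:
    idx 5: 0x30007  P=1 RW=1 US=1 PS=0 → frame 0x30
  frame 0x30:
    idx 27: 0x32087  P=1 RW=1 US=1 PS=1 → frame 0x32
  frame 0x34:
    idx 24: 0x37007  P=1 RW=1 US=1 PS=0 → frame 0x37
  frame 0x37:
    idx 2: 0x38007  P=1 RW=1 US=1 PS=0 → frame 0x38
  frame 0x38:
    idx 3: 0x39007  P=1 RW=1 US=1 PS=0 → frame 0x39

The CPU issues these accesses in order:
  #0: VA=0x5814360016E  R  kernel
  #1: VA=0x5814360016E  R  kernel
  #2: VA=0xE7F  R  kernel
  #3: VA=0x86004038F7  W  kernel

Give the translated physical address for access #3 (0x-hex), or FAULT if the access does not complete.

Walk each access:
#0 VA=0x5814360016E (r,kernel):
  L0 @0x2E[11] → 0x2F007  P=1,RW=1,US=1,PS=0
  L1 @0x2F[5] → 0x30007  P=1,RW=1,US=1,PS=0
  L2 @0x30[27] → 0x32087  P=1,RW=1,US=1,PS=1
  ✓ 0x3216E (huge @L2)  — 3 lookups
#1 VA=0x5814360016E (r,kernel):
  TLB hit vpn=0x58143600 → PA=0x3216E
#2 VA=0xE7F (r,kernel):
  L0 @0x2E[0] → 0x33087  P=1,RW=1,US=1,PS=1
  ✓ 0x33E7F (huge @L0)  — 1 lookups
#3 VA=0x86004038F7 (w,kernel):
  L0 @0x2E[1] → 0x34007  P=1,RW=1,US=1,PS=0
  L1 @0x34[24] → 0x37007  P=1,RW=1,US=1,PS=0
  L2 @0x37[2] → 0x38007  P=1,RW=1,US=1,PS=0
  L3 @0x38[3] → 0x39007  P=1,RW=1,US=1,PS=0
  ✓ 0x398F7  — 4 lookups

Access #3 PA: 0x398F7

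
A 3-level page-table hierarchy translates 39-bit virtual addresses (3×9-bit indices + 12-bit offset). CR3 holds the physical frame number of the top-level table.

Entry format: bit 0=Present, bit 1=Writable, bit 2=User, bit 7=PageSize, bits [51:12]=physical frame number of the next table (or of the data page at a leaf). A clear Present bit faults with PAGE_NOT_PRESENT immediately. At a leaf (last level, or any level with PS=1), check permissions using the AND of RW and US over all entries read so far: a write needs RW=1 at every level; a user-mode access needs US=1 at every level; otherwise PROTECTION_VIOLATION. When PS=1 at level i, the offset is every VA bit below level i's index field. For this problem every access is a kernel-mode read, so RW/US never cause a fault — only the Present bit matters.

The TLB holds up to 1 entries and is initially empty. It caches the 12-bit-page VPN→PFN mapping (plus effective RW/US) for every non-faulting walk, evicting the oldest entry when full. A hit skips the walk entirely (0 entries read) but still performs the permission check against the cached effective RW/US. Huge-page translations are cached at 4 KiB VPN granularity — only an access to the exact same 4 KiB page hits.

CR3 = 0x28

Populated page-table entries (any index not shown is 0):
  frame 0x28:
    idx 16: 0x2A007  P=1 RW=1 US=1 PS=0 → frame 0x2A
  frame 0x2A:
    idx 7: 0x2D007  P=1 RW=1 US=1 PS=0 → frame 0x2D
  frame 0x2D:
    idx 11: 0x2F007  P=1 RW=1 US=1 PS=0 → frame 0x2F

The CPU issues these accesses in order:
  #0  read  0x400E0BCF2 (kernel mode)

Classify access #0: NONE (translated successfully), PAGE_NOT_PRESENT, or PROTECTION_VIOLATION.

Trace:
#0 VA=0x400E0BCF2 (r,kernel):
  L0 @0x28[16] → 0x2A007  P=1,RW=1,US=1,PS=0
  L1 @0x2A[7] → 0x2D007  P=1,RW=1,US=1,PS=0
  L2 @0x2D[11] → 0x2F007  P=1,RW=1,US=1,PS=0
  ✓ 0x2FCF2  — 3 lookups

Access #0 fault: NONE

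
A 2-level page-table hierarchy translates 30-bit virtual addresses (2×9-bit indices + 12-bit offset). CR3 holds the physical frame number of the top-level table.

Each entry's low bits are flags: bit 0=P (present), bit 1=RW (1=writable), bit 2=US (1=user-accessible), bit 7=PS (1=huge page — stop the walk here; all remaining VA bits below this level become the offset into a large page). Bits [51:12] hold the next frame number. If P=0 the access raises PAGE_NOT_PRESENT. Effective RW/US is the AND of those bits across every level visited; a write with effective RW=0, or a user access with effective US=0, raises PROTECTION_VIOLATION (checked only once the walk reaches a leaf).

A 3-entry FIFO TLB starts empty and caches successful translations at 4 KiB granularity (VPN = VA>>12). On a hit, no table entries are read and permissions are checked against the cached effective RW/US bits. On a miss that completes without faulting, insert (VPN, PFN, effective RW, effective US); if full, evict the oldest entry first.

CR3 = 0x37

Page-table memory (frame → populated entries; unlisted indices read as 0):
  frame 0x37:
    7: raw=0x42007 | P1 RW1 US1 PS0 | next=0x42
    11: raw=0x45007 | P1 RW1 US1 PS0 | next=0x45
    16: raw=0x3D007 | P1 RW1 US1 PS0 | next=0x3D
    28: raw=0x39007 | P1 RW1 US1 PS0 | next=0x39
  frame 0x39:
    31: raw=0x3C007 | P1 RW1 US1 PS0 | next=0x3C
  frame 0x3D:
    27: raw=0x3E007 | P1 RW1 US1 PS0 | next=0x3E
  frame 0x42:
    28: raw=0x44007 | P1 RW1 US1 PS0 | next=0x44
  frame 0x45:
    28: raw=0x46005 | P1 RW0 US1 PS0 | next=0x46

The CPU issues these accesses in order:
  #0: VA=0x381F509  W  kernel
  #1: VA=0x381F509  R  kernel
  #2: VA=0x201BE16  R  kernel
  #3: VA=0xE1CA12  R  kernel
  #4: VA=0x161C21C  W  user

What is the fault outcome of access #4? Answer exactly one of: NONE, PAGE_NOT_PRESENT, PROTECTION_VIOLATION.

Walk each access:
#0 VA=0x381F509 (w,kernel):
  [0] read 0x37 idx=28: raw=0x39007 flags P=1 W=1 U=1 S=0
  [1] read 0x39 idx=31: raw=0x3C007 flags P=1 W=1 U=1 S=0
  ⇒ phys 0x3C509  [2 reads]
#1 VA=0x381F509 (r,kernel):
  TLB hit vpn=0x381F → PA=0x3C509
#2 VA=0x201BE16 (r,kernel):
  [0] read 0x37 idx=16: raw=0x3D007 flags P=1 W=1 U=1 S=0
  [1] read 0x3D idx=27: raw=0x3E007 flags P=1 W=1 U=1 S=0
  ⇒ phys 0x3EE16  [2 reads]
#3 VA=0xE1CA12 (r,kernel):
  [0] read 0x37 idx=7: raw=0x42007 flags P=1 W=1 U=1 S=0
  [1] read 0x42 idx=28: raw=0x44007 flags P=1 W=1 U=1 S=0
  ⇒ phys 0x44A12  [2 reads]
#4 VA=0x161C21C (w,user):
  [0] read 0x37 idx=11: raw=0x45007 flags P=1 W=1 U=1 S=0
  [1] read 0x45 idx=28: raw=0x46005 flags P=1 W=0 U=1 S=0
  → PROTECTION_VIOLATION  (2 entries read)

Access #4 fault: PROTECTION_VIOLATION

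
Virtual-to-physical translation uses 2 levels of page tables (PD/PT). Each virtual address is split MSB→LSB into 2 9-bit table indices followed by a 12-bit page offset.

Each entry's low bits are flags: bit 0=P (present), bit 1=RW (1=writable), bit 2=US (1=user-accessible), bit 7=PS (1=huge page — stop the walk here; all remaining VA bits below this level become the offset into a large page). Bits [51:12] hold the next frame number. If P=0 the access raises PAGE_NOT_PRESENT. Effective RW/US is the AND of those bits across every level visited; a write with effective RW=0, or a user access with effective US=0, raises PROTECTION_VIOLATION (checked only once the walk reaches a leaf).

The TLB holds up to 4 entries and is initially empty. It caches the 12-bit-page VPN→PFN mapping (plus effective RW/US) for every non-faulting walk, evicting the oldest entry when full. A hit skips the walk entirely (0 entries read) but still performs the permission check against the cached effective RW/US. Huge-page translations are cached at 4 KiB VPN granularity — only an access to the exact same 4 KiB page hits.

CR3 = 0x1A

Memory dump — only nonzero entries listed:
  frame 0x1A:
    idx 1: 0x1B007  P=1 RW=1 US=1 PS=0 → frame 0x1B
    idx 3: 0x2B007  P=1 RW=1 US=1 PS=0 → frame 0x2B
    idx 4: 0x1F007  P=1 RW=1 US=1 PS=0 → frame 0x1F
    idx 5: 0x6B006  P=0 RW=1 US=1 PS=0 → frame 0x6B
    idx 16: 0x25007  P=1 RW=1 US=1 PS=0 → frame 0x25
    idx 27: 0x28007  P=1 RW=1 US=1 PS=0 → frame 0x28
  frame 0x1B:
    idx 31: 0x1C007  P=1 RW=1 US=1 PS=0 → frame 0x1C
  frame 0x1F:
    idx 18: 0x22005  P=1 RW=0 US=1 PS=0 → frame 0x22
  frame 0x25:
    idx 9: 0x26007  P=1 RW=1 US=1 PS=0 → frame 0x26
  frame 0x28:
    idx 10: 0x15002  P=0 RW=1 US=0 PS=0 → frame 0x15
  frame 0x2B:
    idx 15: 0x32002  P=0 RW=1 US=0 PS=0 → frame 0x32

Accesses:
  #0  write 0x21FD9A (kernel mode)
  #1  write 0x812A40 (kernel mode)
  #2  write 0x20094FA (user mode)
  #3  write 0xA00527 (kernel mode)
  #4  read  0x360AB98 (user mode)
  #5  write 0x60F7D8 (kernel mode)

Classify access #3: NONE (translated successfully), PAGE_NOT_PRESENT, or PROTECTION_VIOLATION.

Trace:
#0 VA=0x21FD9A (w,kernel):
  [0] read 0x1A idx=1: raw=0x1B007 flags P=1 W=1 U=1 S=0
  [1] read 0x1B idx=31: raw=0x1C007 flags P=1 W=1 U=1 S=0
  ⇒ phys 0x1CD9A  [2 reads]
#1 VA=0x812A40 (w,kernel):
  [0] read 0x1A idx=4: raw=0x1F007 flags P=1 W=1 U=1 S=0
  [1] read 0x1F idx=18: raw=0x22005 flags P=1 W=0 U=1 S=0
  ⇒ fault: PROTECTION_VIOLATION  — 2 lookups
#2 VA=0x20094FA (w,user):
  [0] read 0x1A idx=16: raw=0x25007 flags P=1 W=1 U=1 S=0
  [1] read 0x25 idx=9: raw=0x26007 flags P=1 W=1 U=1 S=0
  ⇒ phys 0x264FA  [2 reads]
#3 VA=0xA00527 (w,kernel):
  [0] read 0x1A idx=5: raw=0x6B006 flags P=0 W=1 U=1 S=0
  ⇒ fault: PAGE_NOT_PRESENT  — 1 lookups
#4 VA=0x360AB98 (r,user):
  [0] read 0x1A idx=27: raw=0x28007 flags P=1 W=1 U=1 S=0
  [1] read 0x28 idx=10: raw=0x15002 flags P=0 W=1 U=0 S=0
  ⇒ fault: PAGE_NOT_PRESENT  — 2 lookups
#5 VA=0x60F7D8 (w,kernel):
  [0] read 0x1A idx=3: raw=0x2B007 flags P=1 W=1 U=1 S=0
  [1] read 0x2B idx=15: raw=0x32002 flags P=0 W=1 U=0 S=0
  ⇒ fault: PAGE_NOT_PRESENT  — 2 lookups

Access #3 fault: PAGE_NOT_PRESENT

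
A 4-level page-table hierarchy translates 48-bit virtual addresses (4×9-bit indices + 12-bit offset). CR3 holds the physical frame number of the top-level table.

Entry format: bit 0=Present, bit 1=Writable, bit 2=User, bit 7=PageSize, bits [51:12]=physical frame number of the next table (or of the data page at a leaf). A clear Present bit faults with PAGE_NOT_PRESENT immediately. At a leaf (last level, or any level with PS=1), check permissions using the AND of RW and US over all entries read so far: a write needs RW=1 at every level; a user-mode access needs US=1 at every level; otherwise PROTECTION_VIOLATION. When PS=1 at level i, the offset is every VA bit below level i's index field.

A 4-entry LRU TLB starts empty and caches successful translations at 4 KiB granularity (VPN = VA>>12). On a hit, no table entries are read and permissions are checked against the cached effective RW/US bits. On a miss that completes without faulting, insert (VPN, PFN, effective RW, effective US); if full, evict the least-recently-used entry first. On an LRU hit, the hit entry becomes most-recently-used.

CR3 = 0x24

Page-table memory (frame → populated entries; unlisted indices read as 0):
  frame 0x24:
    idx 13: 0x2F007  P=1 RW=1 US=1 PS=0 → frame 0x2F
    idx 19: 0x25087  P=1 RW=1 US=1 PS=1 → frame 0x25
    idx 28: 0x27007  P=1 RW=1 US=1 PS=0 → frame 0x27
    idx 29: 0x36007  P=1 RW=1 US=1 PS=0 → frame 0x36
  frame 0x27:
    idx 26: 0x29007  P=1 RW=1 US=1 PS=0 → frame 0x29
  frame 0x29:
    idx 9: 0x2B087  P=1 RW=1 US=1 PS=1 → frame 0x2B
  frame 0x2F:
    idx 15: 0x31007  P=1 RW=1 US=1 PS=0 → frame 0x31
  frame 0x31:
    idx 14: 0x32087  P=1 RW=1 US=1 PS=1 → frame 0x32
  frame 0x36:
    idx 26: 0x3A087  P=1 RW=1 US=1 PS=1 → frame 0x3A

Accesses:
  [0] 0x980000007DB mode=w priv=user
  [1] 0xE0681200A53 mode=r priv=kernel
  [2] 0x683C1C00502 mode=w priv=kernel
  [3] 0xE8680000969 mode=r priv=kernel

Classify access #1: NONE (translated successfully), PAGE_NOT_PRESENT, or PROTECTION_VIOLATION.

Per-access translation:
#0 VA=0x980000007DB (w,user):
  [0] read 0x24 idx=19: raw=0x25087 flags P=1 W=1 U=1 S=1
  ⇒ phys 0x257DB (huge @L0)  [1 reads]
#1 VA=0xE0681200A53 (r,kernel):
  [0] read 0x24 idx=28: raw=0x27007 flags P=1 W=1 U=1 S=0
  [1] read 0x27 idx=26: raw=0x29007 flags P=1 W=1 U=1 S=0
  [2] read 0x29 idx=9: raw=0x2B087 flags P=1 W=1 U=1 S=1
  ⇒ phys 0x2BA53 (huge @L2)  [3 reads]
#2 VA=0x683C1C00502 (w,kernel):
  [0] read 0x24 idx=13: raw=0x2F007 flags P=1 W=1 U=1 S=0
  [1] read 0x2F idx=15: raw=0x31007 flags P=1 W=1 U=1 S=0
  [2] read 0x31 idx=14: raw=0x32087 flags P=1 W=1 U=1 S=1
  ⇒ phys 0x32502 (huge @L2)  [3 reads]
#3 VA=0xE8680000969 (r,kernel):
  [0] read 0x24 idx=29: raw=0x36007 flags P=1 W=1 U=1 S=0
  [1] read 0x36 idx=26: raw=0x3A087 flags P=1 W=1 U=1 S=1
  ⇒ phys 0x3A969 (huge @L1)  [2 reads]

Access #1 fault: NONE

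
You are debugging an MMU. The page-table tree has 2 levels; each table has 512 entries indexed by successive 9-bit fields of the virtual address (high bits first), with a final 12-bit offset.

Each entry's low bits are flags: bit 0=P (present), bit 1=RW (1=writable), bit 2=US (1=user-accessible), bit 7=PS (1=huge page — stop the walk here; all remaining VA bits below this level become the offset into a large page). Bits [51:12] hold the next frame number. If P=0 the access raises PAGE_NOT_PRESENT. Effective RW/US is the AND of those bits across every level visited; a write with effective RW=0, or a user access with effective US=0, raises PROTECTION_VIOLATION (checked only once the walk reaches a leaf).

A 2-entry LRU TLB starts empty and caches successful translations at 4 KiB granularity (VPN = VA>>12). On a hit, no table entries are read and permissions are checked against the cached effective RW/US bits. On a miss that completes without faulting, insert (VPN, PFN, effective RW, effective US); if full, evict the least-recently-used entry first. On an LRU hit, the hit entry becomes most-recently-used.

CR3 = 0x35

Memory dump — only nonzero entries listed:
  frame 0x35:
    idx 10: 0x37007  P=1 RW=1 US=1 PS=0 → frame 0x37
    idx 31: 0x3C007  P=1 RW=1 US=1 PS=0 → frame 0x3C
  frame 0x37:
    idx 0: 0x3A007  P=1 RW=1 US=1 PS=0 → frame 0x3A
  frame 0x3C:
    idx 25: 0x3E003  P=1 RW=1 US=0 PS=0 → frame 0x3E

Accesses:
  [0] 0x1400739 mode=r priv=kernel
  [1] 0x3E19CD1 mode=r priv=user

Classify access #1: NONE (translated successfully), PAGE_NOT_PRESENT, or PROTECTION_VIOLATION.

Trace:
#0 VA=0x1400739 (r,kernel):
  lvl0: tbl 0x35, slot 10 ⇒ 0x37007 (P1/RW1/US1/PS0)
  lvl1: tbl 0x37, slot 0 ⇒ 0x3A007 (P1/RW1/US1/PS0)
  → PA=0x3A739  (2 entries read)
#1 VA=0x3E19CD1 (r,user):
  lvl0: tbl 0x35, slot 31 ⇒ 0x3C007 (P1/RW1/US1/PS0)
  lvl1: tbl 0x3C, slot 25 ⇒ 0x3E003 (P1/RW1/US0/PS0)
  ✗ PROTECTION_VIOLATION  [2 reads]

Access #1 fault: PROTECTION_VIOLATION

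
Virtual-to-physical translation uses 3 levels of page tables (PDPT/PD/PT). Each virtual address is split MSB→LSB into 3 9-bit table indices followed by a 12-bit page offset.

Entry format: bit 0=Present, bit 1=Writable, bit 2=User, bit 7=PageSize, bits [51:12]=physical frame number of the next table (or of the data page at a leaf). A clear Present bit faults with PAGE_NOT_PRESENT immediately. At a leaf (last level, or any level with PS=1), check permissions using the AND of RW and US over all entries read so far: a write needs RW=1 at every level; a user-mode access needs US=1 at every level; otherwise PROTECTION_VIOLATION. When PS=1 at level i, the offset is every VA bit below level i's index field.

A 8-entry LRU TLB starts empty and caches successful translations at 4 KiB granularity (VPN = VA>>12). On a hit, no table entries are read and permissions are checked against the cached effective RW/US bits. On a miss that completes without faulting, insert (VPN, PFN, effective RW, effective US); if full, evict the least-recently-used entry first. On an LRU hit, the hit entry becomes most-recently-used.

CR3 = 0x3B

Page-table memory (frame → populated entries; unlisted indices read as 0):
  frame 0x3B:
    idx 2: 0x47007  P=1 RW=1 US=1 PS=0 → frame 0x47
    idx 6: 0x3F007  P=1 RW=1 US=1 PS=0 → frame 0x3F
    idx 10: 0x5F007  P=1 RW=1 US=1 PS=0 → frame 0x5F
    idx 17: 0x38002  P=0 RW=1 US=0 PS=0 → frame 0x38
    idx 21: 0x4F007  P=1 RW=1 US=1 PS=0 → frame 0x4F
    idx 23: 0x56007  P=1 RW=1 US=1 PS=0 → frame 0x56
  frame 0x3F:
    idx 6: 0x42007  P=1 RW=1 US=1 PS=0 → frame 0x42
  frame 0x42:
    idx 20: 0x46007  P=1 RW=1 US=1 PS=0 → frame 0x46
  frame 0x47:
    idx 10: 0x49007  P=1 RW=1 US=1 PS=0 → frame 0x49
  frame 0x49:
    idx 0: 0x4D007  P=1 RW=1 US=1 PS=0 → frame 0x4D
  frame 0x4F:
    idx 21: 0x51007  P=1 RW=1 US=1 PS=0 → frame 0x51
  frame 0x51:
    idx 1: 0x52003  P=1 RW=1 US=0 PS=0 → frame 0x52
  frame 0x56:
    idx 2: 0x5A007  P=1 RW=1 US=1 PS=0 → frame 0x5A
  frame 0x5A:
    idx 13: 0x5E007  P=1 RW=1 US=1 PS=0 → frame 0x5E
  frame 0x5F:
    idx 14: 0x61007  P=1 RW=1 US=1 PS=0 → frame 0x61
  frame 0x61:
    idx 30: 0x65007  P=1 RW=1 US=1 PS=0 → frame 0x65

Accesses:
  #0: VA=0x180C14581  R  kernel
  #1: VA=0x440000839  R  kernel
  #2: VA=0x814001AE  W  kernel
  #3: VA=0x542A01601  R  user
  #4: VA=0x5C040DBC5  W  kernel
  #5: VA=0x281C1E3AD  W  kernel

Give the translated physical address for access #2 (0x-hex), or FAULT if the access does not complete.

Per-access translation:
#0 VA=0x180C14581 (r,kernel):
  L0 @0x3B[6] → 0x3F007  P=1,RW=1,US=1,PS=0
  L1 @0x3F[6] → 0x42007  P=1,RW=1,US=1,PS=0
  L2 @0x42[20] → 0x46007  P=1,RW=1,US=1,PS=0
  → PA=0x46581  (3 entries read)
#1 VA=0x440000839 (r,kernel):
  L0 @0x3B[17] → 0x38002  P=0,RW=1,US=0,PS=0
  → PAGE_NOT_PRESENT  (1 entries read)
#2 VA=0x814001AE (w,kernel):
  L0 @0x3B[2] → 0x47007  P=1,RW=1,US=1,PS=0
  L1 @0x47[10] → 0x49007  P=1,RW=1,US=1,PS=0
  L2 @0x49[0] → 0x4D007  P=1,RW=1,US=1,PS=0
  → PA=0x4D1AE  (3 entries read)
#3 VA=0x542A01601 (r,user):
  L0 @0x3B[21] → 0x4F007  P=1,RW=1,US=1,PS=0
  L1 @0x4F[21] → 0x51007  P=1,RW=1,US=1,PS=0
  L2 @0x51[1] → 0x52003  P=1,RW=1,US=0,PS=0
  → PROTECTION_VIOLATION  (3 entries read)
#4 VA=0x5C040DBC5 (w,kernel):
  L0 @0x3B[23] → 0x56007  P=1,RW=1,US=1,PS=0
  L1 @0x56[2] → 0x5A007  P=1,RW=1,US=1,PS=0
  L2 @0x5A[13] → 0x5E007  P=1,RW=1,US=1,PS=0
  → PA=0x5EBC5  (3 entries read)
#5 VA=0x281C1E3AD (w,kernel):
  L0 @0x3B[10] → 0x5F007  P=1,RW=1,US=1,PS=0
  L1 @0x5F[14] → 0x61007  P=1,RW=1,US=1,PS=0
  L2 @0x61[30] → 0x65007  P=1,RW=1,US=1,PS=0
  → PA=0x653AD  (3 entries read)

Access #2 PA: 0x4D1AE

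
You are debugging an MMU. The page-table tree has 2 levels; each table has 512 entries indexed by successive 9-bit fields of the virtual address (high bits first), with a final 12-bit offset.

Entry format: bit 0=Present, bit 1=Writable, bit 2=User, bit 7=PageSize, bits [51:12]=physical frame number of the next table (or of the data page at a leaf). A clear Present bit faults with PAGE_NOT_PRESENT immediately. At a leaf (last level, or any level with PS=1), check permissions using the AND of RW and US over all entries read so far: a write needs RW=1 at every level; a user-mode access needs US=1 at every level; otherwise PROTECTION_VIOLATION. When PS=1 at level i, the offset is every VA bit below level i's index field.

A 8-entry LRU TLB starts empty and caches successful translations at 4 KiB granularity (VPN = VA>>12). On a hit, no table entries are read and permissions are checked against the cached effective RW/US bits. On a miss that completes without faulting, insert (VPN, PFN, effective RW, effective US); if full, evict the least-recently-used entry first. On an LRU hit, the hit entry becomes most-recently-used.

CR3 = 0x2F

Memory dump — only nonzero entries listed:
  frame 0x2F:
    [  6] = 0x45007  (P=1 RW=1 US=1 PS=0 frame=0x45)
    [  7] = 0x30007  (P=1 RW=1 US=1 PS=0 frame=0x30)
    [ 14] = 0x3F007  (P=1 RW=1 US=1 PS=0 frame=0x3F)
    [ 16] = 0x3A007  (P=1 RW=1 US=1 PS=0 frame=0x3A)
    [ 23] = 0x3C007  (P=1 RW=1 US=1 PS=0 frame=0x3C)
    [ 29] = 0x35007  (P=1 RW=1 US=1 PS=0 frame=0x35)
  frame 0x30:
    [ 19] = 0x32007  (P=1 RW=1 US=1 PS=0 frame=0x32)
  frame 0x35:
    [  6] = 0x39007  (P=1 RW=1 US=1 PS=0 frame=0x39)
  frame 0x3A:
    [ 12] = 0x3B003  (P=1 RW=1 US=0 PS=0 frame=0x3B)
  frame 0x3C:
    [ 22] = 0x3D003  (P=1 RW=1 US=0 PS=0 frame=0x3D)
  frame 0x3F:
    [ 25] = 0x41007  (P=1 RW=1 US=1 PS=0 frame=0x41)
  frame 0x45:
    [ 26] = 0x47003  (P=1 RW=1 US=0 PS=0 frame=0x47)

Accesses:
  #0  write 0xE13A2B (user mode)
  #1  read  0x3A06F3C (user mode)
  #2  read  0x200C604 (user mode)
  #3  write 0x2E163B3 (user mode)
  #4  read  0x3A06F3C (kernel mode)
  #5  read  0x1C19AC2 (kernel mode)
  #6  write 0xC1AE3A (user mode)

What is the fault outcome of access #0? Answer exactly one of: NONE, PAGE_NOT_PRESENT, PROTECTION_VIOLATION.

Trace:
#0 VA=0xE13A2B (w,user):
  [0] read 0x2F idx=7: raw=0x30007 flags P=1 W=1 U=1 S=0
  [1] read 0x30 idx=19: raw=0x32007 flags P=1 W=1 U=1 S=0
  ⇒ phys 0x32A2B  [2 reads]
#1 VA=0x3A06F3C (r,user):
  [0] read 0x2F idx=29: raw=0x35007 flags P=1 W=1 U=1 S=0
  [1] read 0x35 idx=6: raw=0x39007 flags P=1 W=1 U=1 S=0
  ⇒ phys 0x39F3C  [2 reads]
#2 VA=0x200C604 (r,user):
  [0] read 0x2F idx=16: raw=0x3A007 flags P=1 W=1 U=1 S=0
  [1] read 0x3A idx=12: raw=0x3B003 flags P=1 W=1 U=0 S=0
  ⇒ fault: PROTECTION_VIOLATION  — 2 lookups
#3 VA=0x2E163B3 (w,user):
  [0] read 0x2F idx=23: raw=0x3C007 flags P=1 W=1 U=1 S=0
  [1] read 0x3C idx=22: raw=0x3D003 flags P=1 W=1 U=0 S=0
  ⇒ fault: PROTECTION_VIOLATION  — 2 lookups
#4 VA=0x3A06F3C (r,kernel):
  TLB hit vpn=0x3A06 → PA=0x39F3C
#5 VA=0x1C19AC2 (r,kernel):
  [0] read 0x2F idx=14: raw=0x3F007 flags P=1 W=1 U=1 S=0
  [1] read 0x3F idx=25: raw=0x41007 flags P=1 W=1 U=1 S=0
  ⇒ phys 0x41AC2  [2 reads]
#6 VA=0xC1AE3A (w,user):
  [0] read 0x2F idx=6: raw=0x45007 flags P=1 W=1 U=1 S=0
  [1] read 0x45 idx=26: raw=0x47003 flags P=1 W=1 U=0 S=0
  ⇒ fault: PROTECTION_VIOLATION  — 2 lookups

Access #0 fault: NONE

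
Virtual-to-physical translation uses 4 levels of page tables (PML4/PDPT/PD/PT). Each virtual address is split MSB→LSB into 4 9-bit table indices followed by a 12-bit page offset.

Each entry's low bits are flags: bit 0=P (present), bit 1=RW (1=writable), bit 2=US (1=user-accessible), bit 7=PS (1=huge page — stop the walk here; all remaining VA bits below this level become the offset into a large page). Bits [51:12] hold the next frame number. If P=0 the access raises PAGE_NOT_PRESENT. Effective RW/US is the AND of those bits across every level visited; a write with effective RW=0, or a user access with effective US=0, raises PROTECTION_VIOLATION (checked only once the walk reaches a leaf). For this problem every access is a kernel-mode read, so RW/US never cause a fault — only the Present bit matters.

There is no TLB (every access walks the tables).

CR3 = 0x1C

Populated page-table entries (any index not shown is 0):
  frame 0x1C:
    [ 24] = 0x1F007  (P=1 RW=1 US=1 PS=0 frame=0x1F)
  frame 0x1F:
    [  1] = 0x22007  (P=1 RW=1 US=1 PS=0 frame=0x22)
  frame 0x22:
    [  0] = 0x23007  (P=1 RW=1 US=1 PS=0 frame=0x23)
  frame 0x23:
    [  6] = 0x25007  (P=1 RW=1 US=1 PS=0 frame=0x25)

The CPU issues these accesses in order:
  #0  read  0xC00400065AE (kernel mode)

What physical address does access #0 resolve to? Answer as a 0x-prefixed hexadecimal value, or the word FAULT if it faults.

Per-access translation:
#0 VA=0xC00400065AE (r,kernel):
  L0 @0x1C[24] → 0x1F007  P=1,RW=1,US=1,PS=0
  L1 @0x1F[1] → 0x22007  P=1,RW=1,US=1,PS=0
  L2 @0x22[0] → 0x23007  P=1,RW=1,US=1,PS=0
  L3 @0x23[6] → 0x25007  P=1,RW=1,US=1,PS=0
  ⇒ phys 0x255AE  [4 reads]

Access #0 PA: 0x255AE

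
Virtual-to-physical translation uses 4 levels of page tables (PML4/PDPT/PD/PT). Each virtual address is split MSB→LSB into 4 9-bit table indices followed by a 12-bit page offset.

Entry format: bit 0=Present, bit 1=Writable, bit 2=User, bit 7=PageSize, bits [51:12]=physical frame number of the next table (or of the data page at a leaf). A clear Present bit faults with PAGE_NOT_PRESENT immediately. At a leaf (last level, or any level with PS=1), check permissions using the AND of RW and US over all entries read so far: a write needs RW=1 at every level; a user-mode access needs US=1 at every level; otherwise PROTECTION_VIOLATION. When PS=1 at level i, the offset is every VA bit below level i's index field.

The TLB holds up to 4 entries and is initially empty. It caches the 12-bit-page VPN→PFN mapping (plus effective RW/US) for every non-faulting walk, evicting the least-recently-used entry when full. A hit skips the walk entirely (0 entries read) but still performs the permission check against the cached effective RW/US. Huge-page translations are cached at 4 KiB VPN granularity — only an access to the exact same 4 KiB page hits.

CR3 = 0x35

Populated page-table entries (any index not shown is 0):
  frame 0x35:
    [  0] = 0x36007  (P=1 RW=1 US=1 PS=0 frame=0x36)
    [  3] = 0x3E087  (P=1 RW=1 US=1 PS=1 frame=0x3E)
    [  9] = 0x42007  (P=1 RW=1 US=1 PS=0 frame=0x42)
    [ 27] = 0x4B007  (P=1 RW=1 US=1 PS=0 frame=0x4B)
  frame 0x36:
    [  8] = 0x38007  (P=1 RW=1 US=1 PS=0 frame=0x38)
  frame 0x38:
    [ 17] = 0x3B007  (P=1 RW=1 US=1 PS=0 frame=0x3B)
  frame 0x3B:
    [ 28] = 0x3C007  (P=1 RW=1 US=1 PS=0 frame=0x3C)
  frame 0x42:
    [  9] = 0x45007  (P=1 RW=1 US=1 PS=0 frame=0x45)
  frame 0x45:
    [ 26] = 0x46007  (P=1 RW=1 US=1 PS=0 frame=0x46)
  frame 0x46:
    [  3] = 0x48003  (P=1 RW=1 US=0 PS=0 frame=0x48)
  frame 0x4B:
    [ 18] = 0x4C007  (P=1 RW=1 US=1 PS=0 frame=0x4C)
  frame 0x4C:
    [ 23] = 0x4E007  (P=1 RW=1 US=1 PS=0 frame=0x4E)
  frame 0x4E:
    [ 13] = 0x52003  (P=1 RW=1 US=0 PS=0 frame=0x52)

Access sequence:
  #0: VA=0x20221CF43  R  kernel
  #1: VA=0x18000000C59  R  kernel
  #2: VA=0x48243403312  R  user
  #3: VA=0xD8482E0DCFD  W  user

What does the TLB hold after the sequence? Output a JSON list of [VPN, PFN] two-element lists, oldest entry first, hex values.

Per-access translation:
#0 VA=0x20221CF43 (r,kernel):
  L0 @0x35[0] → 0x36007  P=1,RW=1,US=1,PS=0
  L1 @0x36[8] → 0x38007  P=1,RW=1,US=1,PS=0
  L2 @0x38[17] → 0x3B007  P=1,RW=1,US=1,PS=0
  L3 @0x3B[28] → 0x3C007  P=1,RW=1,US=1,PS=0
  ⇒ phys 0x3CF43  [4 reads]
#1 VA=0x18000000C59 (r,kernel):
  L0 @0x35[3] → 0x3E087  P=1,RW=1,US=1,PS=1
  ⇒ phys 0x3EC59 (huge @L0)  [1 reads]
#2 VA=0x48243403312 (r,user):
  L0 @0x35[9] → 0x42007  P=1,RW=1,US=1,PS=0
  L1 @0x42[9] → 0x45007  P=1,RW=1,US=1,PS=0
  L2 @0x45[26] → 0x46007  P=1,RW=1,US=1,PS=0
  L3 @0x46[3] → 0x48003  P=1,RW=1,US=0,PS=0
  ✗ PROTECTION_VIOLATION  [4 reads]
#3 VA=0xD8482E0DCFD (w,user):
  L0 @0x35[27] → 0x4B007  P=1,RW=1,US=1,PS=0
  L1 @0x4B[18] → 0x4C007  P=1,RW=1,US=1,PS=0
  L2 @0x4C[23] → 0x4E007  P=1,RW=1,US=1,PS=0
  L3 @0x4E[13] → 0x52003  P=1,RW=1,US=0,PS=0
  ✗ PROTECTION_VIOLATION  [4 reads]

TLB: [["0x20221C", "0x3C"], ["0x18000000", "0x3E"]]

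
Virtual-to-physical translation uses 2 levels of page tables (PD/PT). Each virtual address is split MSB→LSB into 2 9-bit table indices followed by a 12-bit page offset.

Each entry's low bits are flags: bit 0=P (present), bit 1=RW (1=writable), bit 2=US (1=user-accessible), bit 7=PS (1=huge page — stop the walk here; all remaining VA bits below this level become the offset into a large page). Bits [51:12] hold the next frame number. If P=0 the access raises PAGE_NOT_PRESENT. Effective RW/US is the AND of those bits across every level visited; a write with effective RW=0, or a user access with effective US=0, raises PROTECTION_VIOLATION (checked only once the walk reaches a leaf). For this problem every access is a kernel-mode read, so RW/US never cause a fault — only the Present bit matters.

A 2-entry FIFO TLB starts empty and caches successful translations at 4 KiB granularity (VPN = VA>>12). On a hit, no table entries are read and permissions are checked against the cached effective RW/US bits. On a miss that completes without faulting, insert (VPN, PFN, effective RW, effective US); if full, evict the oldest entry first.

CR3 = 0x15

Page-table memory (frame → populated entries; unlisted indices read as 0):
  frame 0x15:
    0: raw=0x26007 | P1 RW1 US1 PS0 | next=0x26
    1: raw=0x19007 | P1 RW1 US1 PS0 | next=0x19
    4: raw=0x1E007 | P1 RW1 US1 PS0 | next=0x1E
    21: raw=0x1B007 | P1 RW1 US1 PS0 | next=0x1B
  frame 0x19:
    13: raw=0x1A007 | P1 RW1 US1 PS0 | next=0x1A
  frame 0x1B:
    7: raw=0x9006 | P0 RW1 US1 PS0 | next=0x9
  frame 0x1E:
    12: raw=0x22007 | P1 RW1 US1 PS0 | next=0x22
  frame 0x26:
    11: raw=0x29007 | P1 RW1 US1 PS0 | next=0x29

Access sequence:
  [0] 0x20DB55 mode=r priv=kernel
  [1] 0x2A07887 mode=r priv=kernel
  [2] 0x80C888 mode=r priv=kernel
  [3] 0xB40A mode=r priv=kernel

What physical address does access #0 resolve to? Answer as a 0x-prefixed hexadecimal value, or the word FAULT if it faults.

Per-access translation:
#0 VA=0x20DB55 (r,kernel):
  L0 @0x15[1] → 0x19007  P=1,RW=1,US=1,PS=0
  L1 @0x19[13] → 0x1A007  P=1,RW=1,US=1,PS=0
  ✓ 0x1AB55  — 2 lookups
#1 VA=0x2A07887 (r,kernel):
  L0 @0x15[21] → 0x1B007  P=1,RW=1,US=1,PS=0
  L1 @0x1B[7] → 0x9006  P=0,RW=1,US=1,PS=0
  → PAGE_NOT_PRESENT  (2 entries read)
#2 VA=0x80C888 (r,kernel):
  L0 @0x15[4] → 0x1E007  P=1,RW=1,US=1,PS=0
  L1 @0x1E[12] → 0x22007  P=1,RW=1,US=1,PS=0
  ✓ 0x22888  — 2 lookups
#3 VA=0xB40A (r,kernel):
  L0 @0x15[0] → 0x26007  P=1,RW=1,US=1,PS=0
  L1 @0x26[11] → 0x29007  P=1,RW=1,US=1,PS=0
  ✓ 0x2940A  — 2 lookups

Access #0 PA: 0x1AB55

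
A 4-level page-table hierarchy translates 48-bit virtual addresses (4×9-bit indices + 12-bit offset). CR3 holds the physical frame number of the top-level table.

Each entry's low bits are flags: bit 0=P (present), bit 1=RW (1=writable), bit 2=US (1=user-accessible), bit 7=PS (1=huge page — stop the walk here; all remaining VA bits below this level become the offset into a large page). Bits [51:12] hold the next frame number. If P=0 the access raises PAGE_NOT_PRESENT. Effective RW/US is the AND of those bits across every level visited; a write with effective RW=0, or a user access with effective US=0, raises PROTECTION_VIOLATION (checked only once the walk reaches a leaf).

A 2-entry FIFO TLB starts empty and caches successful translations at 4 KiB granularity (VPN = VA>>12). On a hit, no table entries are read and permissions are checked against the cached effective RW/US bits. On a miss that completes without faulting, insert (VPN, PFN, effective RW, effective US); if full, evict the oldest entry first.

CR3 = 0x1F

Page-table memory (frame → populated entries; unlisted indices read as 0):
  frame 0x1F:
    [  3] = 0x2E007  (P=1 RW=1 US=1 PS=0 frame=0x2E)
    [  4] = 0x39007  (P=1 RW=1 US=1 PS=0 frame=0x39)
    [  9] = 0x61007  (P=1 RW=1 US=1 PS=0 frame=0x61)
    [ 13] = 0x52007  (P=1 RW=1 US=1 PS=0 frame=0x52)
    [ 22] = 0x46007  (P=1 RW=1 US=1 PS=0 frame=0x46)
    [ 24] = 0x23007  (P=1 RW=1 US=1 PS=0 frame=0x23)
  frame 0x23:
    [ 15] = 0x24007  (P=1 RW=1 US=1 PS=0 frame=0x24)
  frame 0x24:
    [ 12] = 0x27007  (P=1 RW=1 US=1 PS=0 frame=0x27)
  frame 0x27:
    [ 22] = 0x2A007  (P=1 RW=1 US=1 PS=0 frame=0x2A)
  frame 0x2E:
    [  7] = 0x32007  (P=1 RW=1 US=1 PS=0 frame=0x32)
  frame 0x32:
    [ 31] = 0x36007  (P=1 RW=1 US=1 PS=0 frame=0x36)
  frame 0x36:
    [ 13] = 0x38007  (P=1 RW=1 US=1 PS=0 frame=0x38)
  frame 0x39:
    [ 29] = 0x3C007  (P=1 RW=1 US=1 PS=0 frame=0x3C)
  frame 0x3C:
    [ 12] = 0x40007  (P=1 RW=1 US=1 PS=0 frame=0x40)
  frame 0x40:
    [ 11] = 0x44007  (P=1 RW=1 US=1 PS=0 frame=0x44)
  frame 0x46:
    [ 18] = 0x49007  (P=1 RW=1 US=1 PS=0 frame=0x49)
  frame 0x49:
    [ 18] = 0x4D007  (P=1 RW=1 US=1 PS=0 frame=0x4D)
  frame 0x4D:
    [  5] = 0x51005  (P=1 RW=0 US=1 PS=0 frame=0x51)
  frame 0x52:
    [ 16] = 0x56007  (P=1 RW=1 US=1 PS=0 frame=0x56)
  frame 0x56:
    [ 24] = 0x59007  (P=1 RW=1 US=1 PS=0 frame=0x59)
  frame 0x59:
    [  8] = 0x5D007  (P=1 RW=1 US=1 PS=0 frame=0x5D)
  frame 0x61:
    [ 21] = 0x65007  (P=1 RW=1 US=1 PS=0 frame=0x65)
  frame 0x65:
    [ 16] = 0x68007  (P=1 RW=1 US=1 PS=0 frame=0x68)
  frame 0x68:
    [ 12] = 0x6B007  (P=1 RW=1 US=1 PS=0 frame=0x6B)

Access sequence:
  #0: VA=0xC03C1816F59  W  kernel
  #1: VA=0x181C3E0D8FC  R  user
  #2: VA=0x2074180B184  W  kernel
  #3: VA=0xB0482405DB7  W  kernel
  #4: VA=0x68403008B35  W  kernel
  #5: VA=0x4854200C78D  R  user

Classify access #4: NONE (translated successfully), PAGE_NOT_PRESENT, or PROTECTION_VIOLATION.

Per-access translation:
#0 VA=0xC03C1816F59 (w,kernel):
  L0: frame=0x1F idx=24 entry=0x23007 [P=1 RW=1 US=1 PS=0]
  L1: frame=0x23 idx=15 entry=0x24007 [P=1 RW=1 US=1 PS=0]
  L2: frame=0x24 idx=12 entry=0x27007 [P=1 RW=1 US=1 PS=0]
  L3: frame=0x27 idx=22 entry=0x2A007 [P=1 RW=1 US=1 PS=0]
  → PA=0x2AF59  (4 entries read)
#1 VA=0x181C3E0D8FC (r,user):
  L0: frame=0x1F idx=3 entry=0x2E007 [P=1 RW=1 US=1 PS=0]
  L1: frame=0x2E idx=7 entry=0x32007 [P=1 RW=1 US=1 PS=0]
  L2: frame=0x32 idx=31 entry=0x36007 [P=1 RW=1 US=1 PS=0]
  L3: frame=0x36 idx=13 entry=0x38007 [P=1 RW=1 US=1 PS=0]
  → PA=0x388FC  (4 entries read)
#2 VA=0x2074180B184 (w,kernel):
  L0: frame=0x1F idx=4 entry=0x39007 [P=1 RW=1 US=1 PS=0]
  L1: frame=0x39 idx=29 entry=0x3C007 [P=1 RW=1 US=1 PS=0]
  L2: frame=0x3C idx=12 entry=0x40007 [P=1 RW=1 US=1 PS=0]
  L3: frame=0x40 idx=11 entry=0x44007 [P=1 RW=1 US=1 PS=0]
  → PA=0x44184  (4 entries read)
#3 VA=0xB0482405DB7 (w,kernel):
  L0: frame=0x1F idx=22 entry=0x46007 [P=1 RW=1 US=1 PS=0]
  L1: frame=0x46 idx=18 entry=0x49007 [P=1 RW=1 US=1 PS=0]
  L2: frame=0x49 idx=18 entry=0x4D007 [P=1 RW=1 US=1 PS=0]
  L3: frame=0x4D idx=5 entry=0x51005 [P=1 RW=0 US=1 PS=0]
  ⇒ fault: PROTECTION_VIOLATION  — 4 lookups
#4 VA=0x68403008B35 (w,kernel):
  L0: frame=0x1F idx=13 entry=0x52007 [P=1 RW=1 US=1 PS=0]
  L1: frame=0x52 idx=16 entry=0x56007 [P=1 RW=1 US=1 PS=0]
  L2: frame=0x56 idx=24 entry=0x59007 [P=1 RW=1 US=1 PS=0]
  L3: frame=0x59 idx=8 entry=0x5D007 [P=1 RW=1 US=1 PS=0]
  → PA=0x5DB35  (4 entries read)
#5 VA=0x4854200C78D (r,user):
  L0: frame=0x1F idx=9 entry=0x61007 [P=1 RW=1 US=1 PS=0]
  L1: frame=0x61 idx=21 entry=0x65007 [P=1 RW=1 US=1 PS=0]
  L2: frame=0x65 idx=16 entry=0x68007 [P=1 RW=1 US=1 PS=0]
  L3: frame=0x68 idx=12 entry=0x6B007 [P=1 RW=1 US=1 PS=0]
  → PA=0x6B78D  (4 entries read)

Access #4 fault: NONE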